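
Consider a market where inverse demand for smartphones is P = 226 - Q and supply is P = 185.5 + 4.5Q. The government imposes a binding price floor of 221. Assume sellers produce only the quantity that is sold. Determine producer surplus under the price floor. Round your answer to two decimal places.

Free-market equilibrium: 226 - Q = 185.5 + 4.5Q gives Q* = 7.3636, P* = 218.6364.
At P = 221, buyers demand (226 - 221)/1 = 5 while sellers would supply more, so the quantity traded is 5 at price 221.
The supply price at Q = 5 is 208. PS is the trapezoid between 221 and supply over [0, 5]: (1/2)[(221 - 185.5) + (221 - 208)](5) = 121.25.

121.25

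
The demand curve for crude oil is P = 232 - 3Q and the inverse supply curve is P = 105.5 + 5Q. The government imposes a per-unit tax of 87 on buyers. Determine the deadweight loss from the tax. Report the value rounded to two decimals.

473.06

Pre-tax equilibrium: 232 - 3Q = 105.5 + 5Q gives Q* = 15.8125, P* = 184.5625.
With the tax, buyers' net willingness to pay falls by 87: (232 - 87) - 3Q = 105.5 + 5Q, so Q_t = 4.9375. Buyers pay P_b = 217.1875; sellers receive P_s = P_b - 87 = 130.1875.
The welfare triangle lost has base Q* - Q_t = 10.875 and height t = 87, so DWL = (1/2)(10.875)(87) = 473.0625.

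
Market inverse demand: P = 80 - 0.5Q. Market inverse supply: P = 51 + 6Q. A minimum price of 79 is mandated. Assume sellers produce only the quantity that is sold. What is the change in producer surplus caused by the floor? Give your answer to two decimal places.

Without the control, 80 - 0.5Q = 51 + 6Q so Q* = 4.4615 and P* = 77.7692.
At the floor price 79, quantity demanded is (80 - 79)/0.5 = 2; demand is the short side, so Q = 2 trades at P = 79.
PS goes from (1/2)(4.4615)(26.7692) = 59.716 to 44 (computed as (79 - 51)(2) - (1/2)(6)(2)^2), a change of -15.716.

-15.72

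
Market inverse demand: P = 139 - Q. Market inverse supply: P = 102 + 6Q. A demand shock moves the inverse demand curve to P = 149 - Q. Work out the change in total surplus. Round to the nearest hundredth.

Initial equilibrium: Q_0 = 5.2857, P_0 = 133.7143; CS_0 = (1/2)(5.2857)(5.2857) = 13.9694, PS_0 = (1/2)(5.2857)(31.7143) = 83.8163.
New equilibrium: 149 - Q = 102 + 6Q gives Q_1 = 6.7143, P_1 = 142.2857; CS_1 = 22.5408, PS_1 = 135.2449.
Change in total surplus = (22.5408 + 135.2449) - (13.9694 + 83.8163) = 60.

60.00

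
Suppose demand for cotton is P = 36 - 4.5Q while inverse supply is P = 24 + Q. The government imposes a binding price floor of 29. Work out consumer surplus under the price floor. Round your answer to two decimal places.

5.44

Free-market equilibrium: 36 - 4.5Q = 24 + Q gives Q* = 2.1818, P* = 26.1818.
At the floor price 29, quantity demanded is (36 - 29)/4.5 = 1.5556; demand is the short side, so Q = 1.5556 trades at P = 29.
CS is the triangle under demand above 29: (1/2)(1.5556)(36 - 29) = 5.4444.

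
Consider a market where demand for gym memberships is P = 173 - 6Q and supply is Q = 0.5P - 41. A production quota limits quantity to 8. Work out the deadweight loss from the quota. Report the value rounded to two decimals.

45.56

Rewriting supply in inverse form: P = 82 + 2Q.
Unrestricted equilibrium: Q* = (173 - 82)/(6 + 2) = 11.375.
At Q = 8 the demand price is 173 - 6(8) = 125 and the supply price is 82 + 2(8) = 98.
DWL = (1/2)(gap between curves at 8) x (Q* - 8) = (1/2)(27)(3.375) = 45.5625.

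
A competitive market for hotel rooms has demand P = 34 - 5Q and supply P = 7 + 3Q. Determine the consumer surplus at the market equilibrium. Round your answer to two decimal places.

28.48

Set 34 - 5Q = 7 + 3Q, which gives 27 = 8Q, so Q* = 3.375 and P* = 34 - 5(3.375) = 17.125.
The demand choke price is 34, so CS = (1/2)(Q*)(34 - P*) = (1/2)(3.375)(16.875) = 28.4766.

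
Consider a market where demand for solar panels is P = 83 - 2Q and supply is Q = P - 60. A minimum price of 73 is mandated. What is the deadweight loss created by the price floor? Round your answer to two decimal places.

Rewriting supply in inverse form: P = 60 + Q.
Free-market equilibrium: 83 - 2Q = 60 + Q gives Q* = 7.6667, P* = 67.6667.
At P = 73, buyers demand (83 - 73)/2 = 5 while sellers would supply more, so the quantity traded is 5 at price 73.
At Q = 5 the demand price is 73 and the supply price is 65. Deadweight loss is the triangle between the curves from 5 to 7.6667: (1/2)(73 - 65)(7.6667 - 5) = 10.6667.

10.67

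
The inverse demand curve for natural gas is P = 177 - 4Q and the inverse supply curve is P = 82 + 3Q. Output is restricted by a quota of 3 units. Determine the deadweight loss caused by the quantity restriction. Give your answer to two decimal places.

391.14

Without the quota, 177 - 4Q = 82 + 3Q gives Q* = 13.5714.
At Q = 3 the demand price is 177 - 4(3) = 165 and the supply price is 82 + 3(3) = 91.
Deadweight loss is the triangle between the curves from 3 to 13.5714: (1/2)(165 - 91)(13.5714 - 3) = 391.1429.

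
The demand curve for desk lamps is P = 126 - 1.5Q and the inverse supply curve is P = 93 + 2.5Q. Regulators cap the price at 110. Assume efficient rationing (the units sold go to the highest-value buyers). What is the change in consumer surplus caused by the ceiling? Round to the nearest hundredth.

Free-market equilibrium: 126 - 1.5Q = 93 + 2.5Q gives Q* = 8.25, P* = 113.625.
At P = 110, sellers supply (110 - 93)/2.5 = 6.8 while buyers want more, so the quantity traded is 6.8 at price 110.
CS goes from (1/2)(8.25)(12.375) = 51.0469 to 74.12 (computed as (126 - 110)(6.8) - (1/2)(1.5)(6.8)^2), a change of 23.0731.

23.07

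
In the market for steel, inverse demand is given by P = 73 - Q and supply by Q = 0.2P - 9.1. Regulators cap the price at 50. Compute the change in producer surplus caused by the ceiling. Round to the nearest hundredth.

-50.49

Rewriting supply in inverse form: P = 45.5 + 5Q.
Free-market equilibrium: 73 - Q = 45.5 + 5Q gives Q* = 4.5833, P* = 68.4167.
At P = 50, sellers supply (50 - 45.5)/5 = 0.9 while buyers want more, so the quantity traded is 0.9 at price 50.
PS goes from (1/2)(4.5833)(22.9167) = 52.5174 to 2.025 (computed as (50 - 45.5)(0.9) - (1/2)(5)(0.9)^2), a change of -50.4924.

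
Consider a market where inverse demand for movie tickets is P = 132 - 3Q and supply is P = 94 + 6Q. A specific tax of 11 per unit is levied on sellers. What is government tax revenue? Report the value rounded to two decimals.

Without the tax, 132 - 3Q = 94 + 6Q so Q* = 4.2222 and P* = 119.3333.
A tax on sellers shifts supply up by 11: 132 - 3Q = 94 + 6Q + 11, so Q_t = 3. Buyers pay P_b = 123; sellers receive P_s = P_b - 11 = 112.
Tax revenue = t x Q_t = 11 x 3 = 33.

33.00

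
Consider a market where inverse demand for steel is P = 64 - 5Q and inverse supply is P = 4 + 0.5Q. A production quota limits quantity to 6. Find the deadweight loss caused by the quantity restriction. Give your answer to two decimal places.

66.27

Unrestricted equilibrium: Q* = (64 - 4)/(5 + 0.5) = 10.9091.
At Q = 6 the demand price is 64 - 5(6) = 34 and the supply price is 4 + 0.5(6) = 7.
Deadweight loss is the triangle between the curves from 6 to 10.9091: (1/2)(34 - 7)(10.9091 - 6) = 66.2727.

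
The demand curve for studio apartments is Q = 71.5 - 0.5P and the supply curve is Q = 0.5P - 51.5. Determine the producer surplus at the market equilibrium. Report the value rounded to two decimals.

100.00

Rewriting demand in inverse form: P = 143 - 2Q.
Rewriting supply in inverse form: P = 103 + 2Q.
Set 143 - 2Q = 103 + 2Q, which gives 40 = 4Q, so Q* = 10 and P* = 143 - 2(10) = 123.
Producer surplus is the triangle above supply below P*: (1/2)(10)(123 - 103) = (1/2)(10)(20) = 100.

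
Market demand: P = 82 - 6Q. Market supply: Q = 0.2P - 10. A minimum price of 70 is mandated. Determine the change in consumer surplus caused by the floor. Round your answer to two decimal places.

-13.39

Rewriting supply in inverse form: P = 50 + 5Q.
Without the control, 82 - 6Q = 50 + 5Q so Q* = 2.9091 and P* = 64.5455.
At P = 70, buyers demand (82 - 70)/6 = 2 while sellers would supply more, so the quantity traded is 2 at price 70.
CS goes from (1/2)(2.9091)(17.4545) = 25.3884 to 12 (computed as (82 - 70)(2) - (1/2)(6)(2)^2), a change of -13.3884.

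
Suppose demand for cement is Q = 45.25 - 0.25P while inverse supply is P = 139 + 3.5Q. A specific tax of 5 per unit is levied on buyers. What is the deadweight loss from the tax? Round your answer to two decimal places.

Rewriting demand in inverse form: P = 181 - 4Q.
Pre-tax equilibrium: 181 - 4Q = 139 + 3.5Q gives Q* = 5.6, P* = 158.6.
With the tax, buyers' net willingness to pay falls by 5: (181 - 5) - 4Q = 139 + 3.5Q, so Q_t = 4.9333. Buyers pay P_b = 161.2667; sellers receive P_s = P_b - 5 = 156.2667.
The welfare triangle lost has base Q* - Q_t = 0.6667 and height t = 5, so DWL = (1/2)(0.6667)(5) = 1.6667.

1.67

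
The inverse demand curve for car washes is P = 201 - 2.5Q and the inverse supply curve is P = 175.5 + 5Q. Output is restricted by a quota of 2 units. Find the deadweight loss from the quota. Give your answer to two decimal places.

7.35

Without the quota, 201 - 2.5Q = 175.5 + 5Q gives Q* = 3.4.
At Q = 2 the demand price is 201 - 2.5(2) = 196 and the supply price is 175.5 + 5(2) = 185.5.
Deadweight loss is the triangle between the curves from 2 to 3.4: (1/2)(196 - 185.5)(3.4 - 2) = 7.35.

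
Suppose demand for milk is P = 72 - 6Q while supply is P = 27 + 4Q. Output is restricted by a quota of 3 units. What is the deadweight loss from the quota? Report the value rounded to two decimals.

Unrestricted equilibrium: Q* = (72 - 27)/(6 + 4) = 4.5.
At Q = 3 the demand price is 72 - 6(3) = 54 and the supply price is 27 + 4(3) = 39.
Deadweight loss is the triangle between the curves from 3 to 4.5: (1/2)(54 - 39)(4.5 - 3) = 11.25.

11.25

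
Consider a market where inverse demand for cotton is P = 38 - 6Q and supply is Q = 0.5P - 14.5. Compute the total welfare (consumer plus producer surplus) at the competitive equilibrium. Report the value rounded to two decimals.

Rewriting supply in inverse form: P = 29 + 2Q.
Set 38 - 6Q = 29 + 2Q, which gives 9 = 8Q, so Q* = 1.125 and P* = 38 - 6(1.125) = 31.25.
CS = (1/2)(1.125)(6.75) = 3.7969 and PS = (1/2)(1.125)(2.25) = 1.2656, so total surplus = 5.0625.

5.06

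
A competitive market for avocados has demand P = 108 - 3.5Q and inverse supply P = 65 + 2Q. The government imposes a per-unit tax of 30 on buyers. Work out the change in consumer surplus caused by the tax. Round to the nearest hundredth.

Without the tax, 108 - 3.5Q = 65 + 2Q so Q* = 7.8182 and P* = 80.6364.
A tax on buyers shifts demand down by 30: (108 - 30) - 3.5Q = 65 + 2Q, so Q_t = 2.3636. Buyers pay P_b = 99.7273; sellers receive P_s = P_b - 30 = 69.7273.
CS falls from (1/2)(7.8182)(27.3636) = 106.9669 to (1/2)(2.3636)(8.2727) = 9.7769, a change of -97.1901.

-97.19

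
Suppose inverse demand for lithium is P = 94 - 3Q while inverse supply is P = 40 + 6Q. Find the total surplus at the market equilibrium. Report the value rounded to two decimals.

162.00

Set 94 - 3Q = 40 + 6Q, which gives 54 = 9Q, so Q* = 6 and P* = 94 - 3(6) = 76.
Total surplus is the full triangle between the curves from 0 to Q*: (1/2)(6)(94 - 40) = 162.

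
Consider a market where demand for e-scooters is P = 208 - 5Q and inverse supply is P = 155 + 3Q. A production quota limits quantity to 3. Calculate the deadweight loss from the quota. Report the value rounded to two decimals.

52.56

Unrestricted equilibrium: Q* = (208 - 155)/(5 + 3) = 6.625.
At Q = 3 the demand price is 208 - 5(3) = 193 and the supply price is 155 + 3(3) = 164.
DWL = (1/2)(gap between curves at 3) x (Q* - 3) = (1/2)(29)(3.625) = 52.5625.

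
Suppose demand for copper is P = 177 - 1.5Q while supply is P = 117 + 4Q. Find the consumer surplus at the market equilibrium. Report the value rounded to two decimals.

Equilibrium: 177 - 1.5Q = 117 + 4Q, so Q* = 10.9091 and P* = 160.6364.
CS is the area between the demand curve and P* from 0 to Q*: (1/2)(10.9091)(16.3636) = 89.2562.

89.26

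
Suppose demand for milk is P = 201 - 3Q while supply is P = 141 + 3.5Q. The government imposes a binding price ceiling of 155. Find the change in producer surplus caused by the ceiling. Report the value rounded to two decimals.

-121.11

Without the control, 201 - 3Q = 141 + 3.5Q so Q* = 9.2308 and P* = 173.3077.
At P = 155, sellers supply (155 - 141)/3.5 = 4 while buyers want more, so the quantity traded is 4 at price 155.
PS goes from (1/2)(9.2308)(32.3077) = 149.1124 to 28 (computed as (155 - 141)(4) - (1/2)(3.5)(4)^2), a change of -121.1124.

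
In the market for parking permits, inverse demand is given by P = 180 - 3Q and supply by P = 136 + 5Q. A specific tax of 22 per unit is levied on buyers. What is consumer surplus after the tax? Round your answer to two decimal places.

11.34

Without the tax, 180 - 3Q = 136 + 5Q so Q* = 5.5 and P* = 163.5.
A tax on buyers shifts demand down by 22: (180 - 22) - 3Q = 136 + 5Q, so Q_t = 2.75. Buyers pay P_b = 171.75; sellers receive P_s = P_b - 22 = 149.75.
Consumer surplus is the triangle under demand above P_b: (1/2)(2.75)(180 - 171.75) = 11.3438.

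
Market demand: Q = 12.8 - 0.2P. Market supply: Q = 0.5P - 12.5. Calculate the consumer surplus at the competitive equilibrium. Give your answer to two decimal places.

77.60

Rewriting demand in inverse form: P = 64 - 5Q.
Rewriting supply in inverse form: P = 25 + 2Q.
Setting demand equal to supply, 39 = 7Q, so Q* = 5.5714 and P* = 36.1429.
CS is the area between the demand curve and P* from 0 to Q*: (1/2)(5.5714)(27.8571) = 77.602.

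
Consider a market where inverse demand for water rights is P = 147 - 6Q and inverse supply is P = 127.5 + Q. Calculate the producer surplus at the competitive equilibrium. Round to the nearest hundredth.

Equilibrium: 147 - 6Q = 127.5 + Q, so Q* = 2.7857 and P* = 130.2857.
PS is the area between P* and the supply curve from 0 to Q*: (1/2)(2.7857)(2.7857) = 3.8801.

3.88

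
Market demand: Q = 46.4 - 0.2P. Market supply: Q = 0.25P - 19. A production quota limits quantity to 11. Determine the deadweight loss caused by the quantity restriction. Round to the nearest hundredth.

Rewriting demand in inverse form: P = 232 - 5Q.
Rewriting supply in inverse form: P = 76 + 4Q.
Unrestricted equilibrium: Q* = (232 - 76)/(5 + 4) = 17.3333.
At Q = 11 the demand price is 232 - 5(11) = 177 and the supply price is 76 + 4(11) = 120.
DWL = (1/2)(gap between curves at 11) x (Q* - 11) = (1/2)(57)(6.3333) = 180.5.

180.50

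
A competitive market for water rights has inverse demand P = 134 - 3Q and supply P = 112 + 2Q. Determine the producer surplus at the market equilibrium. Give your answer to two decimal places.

Set 134 - 3Q = 112 + 2Q, which gives 22 = 5Q, so Q* = 4.4 and P* = 134 - 3(4.4) = 120.8.
The supply curve's price intercept is 112, so PS = (1/2)(Q*)(P* - 112) = (1/2)(4.4)(8.8) = 19.36.

19.36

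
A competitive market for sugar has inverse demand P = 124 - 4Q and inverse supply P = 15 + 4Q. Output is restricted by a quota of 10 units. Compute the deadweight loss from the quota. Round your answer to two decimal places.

Without the quota, 124 - 4Q = 15 + 4Q gives Q* = 13.625.
At Q = 10 the demand price is 124 - 4(10) = 84 and the supply price is 15 + 4(10) = 55.
Deadweight loss is the triangle between the curves from 10 to 13.625: (1/2)(84 - 55)(13.625 - 10) = 52.5625.

52.56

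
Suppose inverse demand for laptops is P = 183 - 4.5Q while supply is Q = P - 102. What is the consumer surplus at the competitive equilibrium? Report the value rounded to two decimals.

Rewriting supply in inverse form: P = 102 + Q.
Setting demand equal to supply, 81 = 5.5Q, so Q* = 14.7273 and P* = 116.7273.
Consumer surplus is the triangle under demand above P*: (1/2)(14.7273)(183 - 116.7273) = (1/2)(14.7273)(66.2727) = 488.0083.

488.01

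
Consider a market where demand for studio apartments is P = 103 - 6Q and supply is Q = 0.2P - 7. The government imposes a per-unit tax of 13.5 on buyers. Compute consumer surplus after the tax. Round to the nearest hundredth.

73.64

Rewriting supply in inverse form: P = 35 + 5Q.
Without the tax, 103 - 6Q = 35 + 5Q so Q* = 6.1818 and P* = 65.9091.
With the tax, buyers' net willingness to pay falls by 13.5: (103 - 13.5) - 6Q = 35 + 5Q, so Q_t = 4.9545. Buyers pay P_b = 73.2727; sellers receive P_s = P_b - 13.5 = 59.7727.
CS = (1/2)(Q_t)(103 - P_b) = (1/2)(4.9545)(29.7273) = 73.6426.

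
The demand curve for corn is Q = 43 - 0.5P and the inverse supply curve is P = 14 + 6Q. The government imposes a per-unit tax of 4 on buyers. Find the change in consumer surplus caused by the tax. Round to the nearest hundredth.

-8.75

Rewriting demand in inverse form: P = 86 - 2Q.
Pre-tax equilibrium: 86 - 2Q = 14 + 6Q gives Q* = 9, P* = 68.
A tax on buyers shifts demand down by 4: (86 - 4) - 2Q = 14 + 6Q, so Q_t = 8.5. Buyers pay P_b = 69; sellers receive P_s = P_b - 4 = 65.
CS falls from (1/2)(9)(18) = 81 to (1/2)(8.5)(17) = 72.25, a change of -8.75.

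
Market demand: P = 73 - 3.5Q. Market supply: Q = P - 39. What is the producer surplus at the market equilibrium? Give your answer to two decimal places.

Rewriting supply in inverse form: P = 39 + Q.
Equilibrium: 73 - 3.5Q = 39 + Q, so Q* = 7.5556 and P* = 46.5556.
Producer surplus is the triangle above supply below P*: (1/2)(7.5556)(46.5556 - 39) = (1/2)(7.5556)(7.5556) = 28.5432.

28.54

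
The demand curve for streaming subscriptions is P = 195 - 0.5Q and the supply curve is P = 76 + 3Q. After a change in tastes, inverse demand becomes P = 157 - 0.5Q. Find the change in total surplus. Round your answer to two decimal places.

-1085.71

Initial equilibrium: Q_0 = 34, P_0 = 178; CS_0 = (1/2)(34)(17) = 289, PS_0 = (1/2)(34)(102) = 1734.
New equilibrium: 157 - 0.5Q = 76 + 3Q gives Q_1 = 23.1429, P_1 = 145.4286; CS_1 = 133.898, PS_1 = 803.3878.
Change in total surplus = (133.898 + 803.3878) - (289 + 1734) = -1085.7143.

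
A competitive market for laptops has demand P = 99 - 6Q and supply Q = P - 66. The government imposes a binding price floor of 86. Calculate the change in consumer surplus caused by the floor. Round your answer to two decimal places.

Rewriting supply in inverse form: P = 66 + Q.
Free-market equilibrium: 99 - 6Q = 66 + Q gives Q* = 4.7143, P* = 70.7143.
At the floor price 86, quantity demanded is (99 - 86)/6 = 2.1667; demand is the short side, so Q = 2.1667 trades at P = 86.
CS goes from (1/2)(4.7143)(28.2857) = 66.6735 to 14.0833 (computed as (99 - 86)(2.1667) - (1/2)(6)(2.1667)^2), a change of -52.5901.

-52.59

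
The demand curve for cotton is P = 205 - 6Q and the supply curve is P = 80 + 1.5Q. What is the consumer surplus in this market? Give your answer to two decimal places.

Set 205 - 6Q = 80 + 1.5Q, which gives 125 = 7.5Q, so Q* = 16.6667 and P* = 205 - 6(16.6667) = 105.
Consumer surplus is the triangle under demand above P*: (1/2)(16.6667)(205 - 105) = (1/2)(16.6667)(100) = 833.3333.

833.33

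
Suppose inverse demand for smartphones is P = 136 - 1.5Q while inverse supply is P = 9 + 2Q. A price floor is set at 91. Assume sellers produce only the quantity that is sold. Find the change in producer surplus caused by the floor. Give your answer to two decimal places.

243.35

Without the control, 136 - 1.5Q = 9 + 2Q so Q* = 36.2857 and P* = 81.5714.
At P = 91, buyers demand (136 - 91)/1.5 = 30 while sellers would supply more, so the quantity traded is 30 at price 91.
PS goes from (1/2)(36.2857)(72.5714) = 1316.6531 to 1560 (computed as (91 - 9)(30) - (1/2)(2)(30)^2), a change of 243.3469.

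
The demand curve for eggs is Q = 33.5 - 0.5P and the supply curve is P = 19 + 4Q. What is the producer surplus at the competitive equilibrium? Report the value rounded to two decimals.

128.00

Rewriting demand in inverse form: P = 67 - 2Q.
Setting demand equal to supply, 48 = 6Q, so Q* = 8 and P* = 51.
Producer surplus is the triangle above supply below P*: (1/2)(8)(51 - 19) = (1/2)(8)(32) = 128.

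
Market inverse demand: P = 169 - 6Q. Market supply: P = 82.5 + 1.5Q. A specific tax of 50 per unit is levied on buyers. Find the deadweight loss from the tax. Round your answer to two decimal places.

Pre-tax equilibrium: 169 - 6Q = 82.5 + 1.5Q gives Q* = 11.5333, P* = 99.8.
A tax on buyers shifts demand down by 50: (169 - 50) - 6Q = 82.5 + 1.5Q, so Q_t = 4.8667. Buyers pay P_b = 139.8; sellers receive P_s = P_b - 50 = 89.8.
Deadweight loss is the triangle between the curves from Q_t to Q*: (1/2)(11.5333 - 4.8667)(50) = 166.6667.

166.67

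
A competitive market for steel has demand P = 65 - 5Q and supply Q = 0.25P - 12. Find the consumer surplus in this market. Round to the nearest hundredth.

8.92

Rewriting supply in inverse form: P = 48 + 4Q.
Setting demand equal to supply, 17 = 9Q, so Q* = 1.8889 and P* = 55.5556.
CS is the area between the demand curve and P* from 0 to Q*: (1/2)(1.8889)(9.4444) = 8.9198.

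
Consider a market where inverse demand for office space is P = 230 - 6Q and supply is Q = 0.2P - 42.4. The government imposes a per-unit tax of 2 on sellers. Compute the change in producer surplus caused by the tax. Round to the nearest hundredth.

-1.40

Rewriting supply in inverse form: P = 212 + 5Q.
Without the tax, 230 - 6Q = 212 + 5Q so Q* = 1.6364 and P* = 220.1818.
With the tax, sellers need 2 more per unit: 230 - 6Q = 212 + 5Q + 2, so Q_t = 1.4545. Buyers pay P_b = 221.2727; sellers receive P_s = P_b - 2 = 219.2727.
PS falls from (1/2)(1.6364)(8.1818) = 6.6942 to (1/2)(1.4545)(7.2727) = 5.2893, a change of -1.405.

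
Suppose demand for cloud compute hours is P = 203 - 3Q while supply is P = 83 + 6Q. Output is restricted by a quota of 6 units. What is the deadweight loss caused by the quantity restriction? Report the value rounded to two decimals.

Unrestricted equilibrium: Q* = (203 - 83)/(3 + 6) = 13.3333.
At Q = 6 the demand price is 203 - 3(6) = 185 and the supply price is 83 + 6(6) = 119.
DWL = (1/2)(gap between curves at 6) x (Q* - 6) = (1/2)(66)(7.3333) = 242.

242.00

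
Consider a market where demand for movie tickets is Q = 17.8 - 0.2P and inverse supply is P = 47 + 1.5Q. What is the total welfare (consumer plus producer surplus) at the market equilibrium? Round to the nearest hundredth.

135.69

Rewriting demand in inverse form: P = 89 - 5Q.
Equilibrium: 89 - 5Q = 47 + 1.5Q, so Q* = 6.4615 and P* = 56.6923.
Total surplus is the full triangle between the curves from 0 to Q*: (1/2)(6.4615)(89 - 47) = 135.6923.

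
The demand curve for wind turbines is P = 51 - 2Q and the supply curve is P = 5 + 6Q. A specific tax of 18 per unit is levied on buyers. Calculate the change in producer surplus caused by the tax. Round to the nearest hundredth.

Without the tax, 51 - 2Q = 5 + 6Q so Q* = 5.75 and P* = 39.5.
A tax on buyers shifts demand down by 18: (51 - 18) - 2Q = 5 + 6Q, so Q_t = 3.5. Buyers pay P_b = 44; sellers receive P_s = P_b - 18 = 26.
PS falls from (1/2)(5.75)(34.5) = 99.1875 to (1/2)(3.5)(21) = 36.75, a change of -62.4375.

-62.44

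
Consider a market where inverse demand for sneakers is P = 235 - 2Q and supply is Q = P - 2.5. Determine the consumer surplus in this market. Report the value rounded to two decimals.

Rewriting supply in inverse form: P = 2.5 + Q.
Equilibrium: 235 - 2Q = 2.5 + Q, so Q* = 77.5 and P* = 80.
CS is the area between the demand curve and P* from 0 to Q*: (1/2)(77.5)(155) = 6006.25.

6006.25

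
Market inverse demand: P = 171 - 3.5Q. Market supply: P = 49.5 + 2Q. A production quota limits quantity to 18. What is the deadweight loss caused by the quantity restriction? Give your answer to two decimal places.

Without the quota, 171 - 3.5Q = 49.5 + 2Q gives Q* = 22.0909.
At Q = 18 the demand price is 171 - 3.5(18) = 108 and the supply price is 49.5 + 2(18) = 85.5.
Deadweight loss is the triangle between the curves from 18 to 22.0909: (1/2)(108 - 85.5)(22.0909 - 18) = 46.0227.

46.02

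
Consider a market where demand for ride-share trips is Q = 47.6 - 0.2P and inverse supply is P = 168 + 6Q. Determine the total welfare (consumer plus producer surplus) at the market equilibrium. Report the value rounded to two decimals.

222.73

Rewriting demand in inverse form: P = 238 - 5Q.
Setting demand equal to supply, 70 = 11Q, so Q* = 6.3636 and P* = 206.1818.
Total surplus is the full triangle between the curves from 0 to Q*: (1/2)(6.3636)(238 - 168) = 222.7273.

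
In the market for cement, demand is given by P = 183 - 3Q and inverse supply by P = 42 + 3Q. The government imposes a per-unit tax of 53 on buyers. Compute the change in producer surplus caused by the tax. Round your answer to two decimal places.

-505.71

Pre-tax equilibrium: 183 - 3Q = 42 + 3Q gives Q* = 23.5, P* = 112.5.
A tax on buyers shifts demand down by 53: (183 - 53) - 3Q = 42 + 3Q, so Q_t = 14.6667. Buyers pay P_b = 139; sellers receive P_s = P_b - 53 = 86.
Producers lose the trapezoid between P_s and P* out to Q_t plus the triangle from Q_t to Q*: change in PS = 322.6667 - 828.375 = -505.7083.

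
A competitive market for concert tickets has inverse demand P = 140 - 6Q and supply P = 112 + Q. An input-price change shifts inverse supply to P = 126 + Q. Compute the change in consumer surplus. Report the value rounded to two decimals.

Initial equilibrium: Q_0 = 4, P_0 = 116; CS_0 = (1/2)(4)(24) = 48, PS_0 = (1/2)(4)(4) = 8.
New equilibrium: 140 - 6Q = 126 + Q gives Q_1 = 2, P_1 = 128; CS_1 = 12, PS_1 = 2.
Change in consumer surplus = 12 - 48 = -36.

-36.00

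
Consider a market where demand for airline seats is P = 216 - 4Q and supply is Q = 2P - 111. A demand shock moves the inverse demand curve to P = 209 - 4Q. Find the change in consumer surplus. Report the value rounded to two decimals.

-217.09

Rewriting supply in inverse form: P = 55.5 + 0.5Q.
Initial equilibrium: Q_0 = 35.6667, P_0 = 73.3333; CS_0 = (1/2)(35.6667)(142.6667) = 2544.2222, PS_0 = (1/2)(35.6667)(17.8333) = 318.0278.
New equilibrium: 209 - 4Q = 55.5 + 0.5Q gives Q_1 = 34.1111, P_1 = 72.5556; CS_1 = 2327.1358, PS_1 = 290.892.
Change in consumer surplus = 2327.1358 - 2544.2222 = -217.0864.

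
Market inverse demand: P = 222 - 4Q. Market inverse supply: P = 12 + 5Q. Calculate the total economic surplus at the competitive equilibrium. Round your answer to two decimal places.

Equilibrium: 222 - 4Q = 12 + 5Q, so Q* = 23.3333 and P* = 128.6667.
Total surplus is the full triangle between the curves from 0 to Q*: (1/2)(23.3333)(222 - 12) = 2450.

2450.00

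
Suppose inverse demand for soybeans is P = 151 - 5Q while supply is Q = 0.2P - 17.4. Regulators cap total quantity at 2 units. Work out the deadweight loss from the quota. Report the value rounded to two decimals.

96.80

Rewriting supply in inverse form: P = 87 + 5Q.
Unrestricted equilibrium: Q* = (151 - 87)/(5 + 5) = 6.4.
At Q = 2 the demand price is 151 - 5(2) = 141 and the supply price is 87 + 5(2) = 97.
Deadweight loss is the triangle between the curves from 2 to 6.4: (1/2)(141 - 97)(6.4 - 2) = 96.8.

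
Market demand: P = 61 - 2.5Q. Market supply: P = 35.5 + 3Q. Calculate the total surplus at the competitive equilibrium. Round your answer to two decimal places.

59.11

Set 61 - 2.5Q = 35.5 + 3Q, which gives 25.5 = 5.5Q, so Q* = 4.6364 and P* = 61 - 2.5(4.6364) = 49.4091.
Total surplus is the full triangle between the curves from 0 to Q*: (1/2)(4.6364)(61 - 35.5) = 59.1136.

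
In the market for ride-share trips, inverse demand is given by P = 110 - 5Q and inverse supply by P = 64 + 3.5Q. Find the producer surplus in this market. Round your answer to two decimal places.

51.25

Setting demand equal to supply, 46 = 8.5Q, so Q* = 5.4118 and P* = 82.9412.
Producer surplus is the triangle above supply below P*: (1/2)(5.4118)(82.9412 - 64) = (1/2)(5.4118)(18.9412) = 51.2526.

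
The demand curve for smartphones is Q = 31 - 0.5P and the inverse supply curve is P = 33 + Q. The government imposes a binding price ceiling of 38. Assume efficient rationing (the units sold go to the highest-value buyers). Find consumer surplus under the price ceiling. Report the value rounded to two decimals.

95.00

Rewriting demand in inverse form: P = 62 - 2Q.
Free-market equilibrium: 62 - 2Q = 33 + Q gives Q* = 9.6667, P* = 42.6667.
At P = 38, sellers supply (38 - 33)/1 = 5 while buyers want more, so the quantity traded is 5 at price 38.
The demand price at Q = 5 is 52. CS is the trapezoid between demand and 38 over [0, 5]: (1/2)[(62 - 38) + (52 - 38)](5) = 95.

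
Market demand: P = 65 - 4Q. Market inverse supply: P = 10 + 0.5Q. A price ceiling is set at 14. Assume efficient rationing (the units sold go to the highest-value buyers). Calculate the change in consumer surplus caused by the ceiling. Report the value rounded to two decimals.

Free-market equilibrium: 65 - 4Q = 10 + 0.5Q gives Q* = 12.2222, P* = 16.1111.
At P = 14, sellers supply (14 - 10)/0.5 = 8 while buyers want more, so the quantity traded is 8 at price 14.
CS goes from (1/2)(12.2222)(48.8889) = 298.7654 to 280 (computed as (65 - 14)(8) - (1/2)(4)(8)^2), a change of -18.7654.

-18.77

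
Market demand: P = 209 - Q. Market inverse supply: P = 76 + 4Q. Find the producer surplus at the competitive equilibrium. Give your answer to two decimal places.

Equilibrium: 209 - Q = 76 + 4Q, so Q* = 26.6 and P* = 182.4.
PS is the area between P* and the supply curve from 0 to Q*: (1/2)(26.6)(106.4) = 1415.12.

1415.12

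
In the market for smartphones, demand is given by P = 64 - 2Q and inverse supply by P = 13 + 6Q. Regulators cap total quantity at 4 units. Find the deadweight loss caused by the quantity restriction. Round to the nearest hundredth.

22.56

Unrestricted equilibrium: Q* = (64 - 13)/(2 + 6) = 6.375.
At Q = 4 the demand price is 64 - 2(4) = 56 and the supply price is 13 + 6(4) = 37.
Deadweight loss is the triangle between the curves from 4 to 6.375: (1/2)(56 - 37)(6.375 - 4) = 22.5625.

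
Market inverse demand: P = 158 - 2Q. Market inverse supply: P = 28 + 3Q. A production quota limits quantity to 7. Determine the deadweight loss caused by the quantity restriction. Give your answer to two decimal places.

902.50

Without the quota, 158 - 2Q = 28 + 3Q gives Q* = 26.
At Q = 7 the demand price is 158 - 2(7) = 144 and the supply price is 28 + 3(7) = 49.
Deadweight loss is the triangle between the curves from 7 to 26: (1/2)(144 - 49)(26 - 7) = 902.5.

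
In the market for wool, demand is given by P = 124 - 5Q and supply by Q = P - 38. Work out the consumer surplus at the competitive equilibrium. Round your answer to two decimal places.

Rewriting supply in inverse form: P = 38 + Q.
Setting demand equal to supply, 86 = 6Q, so Q* = 14.3333 and P* = 52.3333.
The demand choke price is 124, so CS = (1/2)(Q*)(124 - P*) = (1/2)(14.3333)(71.6667) = 513.6111.

513.61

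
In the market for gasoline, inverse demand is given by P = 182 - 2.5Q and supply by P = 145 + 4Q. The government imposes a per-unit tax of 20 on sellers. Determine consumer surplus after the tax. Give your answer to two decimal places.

8.55

Pre-tax equilibrium: 182 - 2.5Q = 145 + 4Q gives Q* = 5.6923, P* = 167.7692.
With the tax, sellers need 20 more per unit: 182 - 2.5Q = 145 + 4Q + 20, so Q_t = 2.6154. Buyers pay P_b = 175.4615; sellers receive P_s = P_b - 20 = 155.4615.
CS = (1/2)(Q_t)(182 - P_b) = (1/2)(2.6154)(6.5385) = 8.5503.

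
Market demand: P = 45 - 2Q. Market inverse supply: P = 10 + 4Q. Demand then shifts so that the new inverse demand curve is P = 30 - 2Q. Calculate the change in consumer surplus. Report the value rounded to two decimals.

-22.92

Initial equilibrium: Q_0 = 5.8333, P_0 = 33.3333; CS_0 = (1/2)(5.8333)(11.6667) = 34.0278, PS_0 = (1/2)(5.8333)(23.3333) = 68.0556.
New equilibrium: 30 - 2Q = 10 + 4Q gives Q_1 = 3.3333, P_1 = 23.3333; CS_1 = 11.1111, PS_1 = 22.2222.
Change in consumer surplus = 11.1111 - 34.0278 = -22.9167.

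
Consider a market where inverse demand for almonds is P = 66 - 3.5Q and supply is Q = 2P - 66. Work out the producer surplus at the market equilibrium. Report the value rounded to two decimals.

17.02

Rewriting supply in inverse form: P = 33 + 0.5Q.
Equilibrium: 66 - 3.5Q = 33 + 0.5Q, so Q* = 8.25 and P* = 37.125.
The supply curve's price intercept is 33, so PS = (1/2)(Q*)(P* - 33) = (1/2)(8.25)(4.125) = 17.0156.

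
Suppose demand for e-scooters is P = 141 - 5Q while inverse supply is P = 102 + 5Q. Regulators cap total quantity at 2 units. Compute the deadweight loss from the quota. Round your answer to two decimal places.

18.05

Unrestricted equilibrium: Q* = (141 - 102)/(5 + 5) = 3.9.
At Q = 2 the demand price is 141 - 5(2) = 131 and the supply price is 102 + 5(2) = 112.
Deadweight loss is the triangle between the curves from 2 to 3.9: (1/2)(131 - 112)(3.9 - 2) = 18.05.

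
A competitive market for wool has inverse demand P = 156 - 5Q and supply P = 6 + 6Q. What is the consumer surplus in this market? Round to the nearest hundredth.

Equilibrium: 156 - 5Q = 6 + 6Q, so Q* = 13.6364 and P* = 87.8182.
Consumer surplus is the triangle under demand above P*: (1/2)(13.6364)(156 - 87.8182) = (1/2)(13.6364)(68.1818) = 464.876.

464.88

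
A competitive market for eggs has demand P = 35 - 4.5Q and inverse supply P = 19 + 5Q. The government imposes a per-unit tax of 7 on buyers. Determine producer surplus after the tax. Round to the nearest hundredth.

2.24

Without the tax, 35 - 4.5Q = 19 + 5Q so Q* = 1.6842 and P* = 27.4211.
A tax on buyers shifts demand down by 7: (35 - 7) - 4.5Q = 19 + 5Q, so Q_t = 0.9474. Buyers pay P_b = 30.7368; sellers receive P_s = P_b - 7 = 23.7368.
PS = (1/2)(Q_t)(P_s - 19) = (1/2)(0.9474)(4.7368) = 2.2438.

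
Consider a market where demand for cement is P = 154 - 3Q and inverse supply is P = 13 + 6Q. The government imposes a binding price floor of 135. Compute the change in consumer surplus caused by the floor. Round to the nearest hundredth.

-308.00

Free-market equilibrium: 154 - 3Q = 13 + 6Q gives Q* = 15.6667, P* = 107.
At P = 135, buyers demand (154 - 135)/3 = 6.3333 while sellers would supply more, so the quantity traded is 6.3333 at price 135.
CS goes from (1/2)(15.6667)(47) = 368.1667 to 60.1667 (computed as (154 - 135)(6.3333) - (1/2)(3)(6.3333)^2), a change of -308.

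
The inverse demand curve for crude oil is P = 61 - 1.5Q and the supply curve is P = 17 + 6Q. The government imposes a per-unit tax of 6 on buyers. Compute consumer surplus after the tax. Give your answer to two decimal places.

Without the tax, 61 - 1.5Q = 17 + 6Q so Q* = 5.8667 and P* = 52.2.
A tax on buyers shifts demand down by 6: (61 - 6) - 1.5Q = 17 + 6Q, so Q_t = 5.0667. Buyers pay P_b = 53.4; sellers receive P_s = P_b - 6 = 47.4.
CS = (1/2)(Q_t)(61 - P_b) = (1/2)(5.0667)(7.6) = 19.2533.

19.25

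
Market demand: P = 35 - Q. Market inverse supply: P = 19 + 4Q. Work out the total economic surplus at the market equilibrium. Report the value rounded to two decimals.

Equilibrium: 35 - Q = 19 + 4Q, so Q* = 3.2 and P* = 31.8.
Total surplus is the full triangle between the curves from 0 to Q*: (1/2)(3.2)(35 - 19) = 25.6.

25.60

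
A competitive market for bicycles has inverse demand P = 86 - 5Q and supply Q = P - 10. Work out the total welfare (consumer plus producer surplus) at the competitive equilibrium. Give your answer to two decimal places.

481.33

Rewriting supply in inverse form: P = 10 + Q.
Set 86 - 5Q = 10 + Q, which gives 76 = 6Q, so Q* = 12.6667 and P* = 86 - 5(12.6667) = 22.6667.
Total surplus is the full triangle between the curves from 0 to Q*: (1/2)(12.6667)(86 - 10) = 481.3333.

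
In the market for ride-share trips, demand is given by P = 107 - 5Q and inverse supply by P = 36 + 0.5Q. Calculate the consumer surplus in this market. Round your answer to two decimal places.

416.61

Set 107 - 5Q = 36 + 0.5Q, which gives 71 = 5.5Q, so Q* = 12.9091 and P* = 107 - 5(12.9091) = 42.4545.
CS is the area between the demand curve and P* from 0 to Q*: (1/2)(12.9091)(64.5455) = 416.6116.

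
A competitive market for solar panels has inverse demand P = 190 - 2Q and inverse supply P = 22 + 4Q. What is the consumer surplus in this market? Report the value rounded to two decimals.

Set 190 - 2Q = 22 + 4Q, which gives 168 = 6Q, so Q* = 28 and P* = 190 - 2(28) = 134.
The demand choke price is 190, so CS = (1/2)(Q*)(190 - P*) = (1/2)(28)(56) = 784.

784.00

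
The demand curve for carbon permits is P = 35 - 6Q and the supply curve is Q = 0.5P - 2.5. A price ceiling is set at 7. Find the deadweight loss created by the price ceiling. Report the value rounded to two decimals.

30.25

Rewriting supply in inverse form: P = 5 + 2Q.
Without the control, 35 - 6Q = 5 + 2Q so Q* = 3.75 and P* = 12.5.
At the ceiling price 7, quantity supplied is (7 - 5)/2 = 1; supply is the short side, so Q = 1 trades at P = 7.
The lost-trades triangle has base Q* - 1 = 2.75 and height equal to the gap between the curves at Q = 1, which is 29 - 7 = 22. DWL = (1/2)(2.75)(22) = 30.25.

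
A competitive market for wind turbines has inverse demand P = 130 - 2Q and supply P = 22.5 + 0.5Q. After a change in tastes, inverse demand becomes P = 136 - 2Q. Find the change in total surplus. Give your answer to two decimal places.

Initial equilibrium: Q_0 = 43, P_0 = 44; CS_0 = (1/2)(43)(86) = 1849, PS_0 = (1/2)(43)(21.5) = 462.25.
New equilibrium: 136 - 2Q = 22.5 + 0.5Q gives Q_1 = 45.4, P_1 = 45.2; CS_1 = 2061.16, PS_1 = 515.29.
Change in total surplus = (2061.16 + 515.29) - (1849 + 462.25) = 265.2.

265.20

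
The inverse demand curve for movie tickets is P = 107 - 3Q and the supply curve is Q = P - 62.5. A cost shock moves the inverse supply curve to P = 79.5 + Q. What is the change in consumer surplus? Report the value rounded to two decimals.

-114.75

Rewriting supply in inverse form: P = 62.5 + Q.
Initial equilibrium: Q_0 = 11.125, P_0 = 73.625; CS_0 = (1/2)(11.125)(33.375) = 185.6484, PS_0 = (1/2)(11.125)(11.125) = 61.8828.
New equilibrium: 107 - 3Q = 79.5 + Q gives Q_1 = 6.875, P_1 = 86.375; CS_1 = 70.8984, PS_1 = 23.6328.
Change in consumer surplus = 70.8984 - 185.6484 = -114.75.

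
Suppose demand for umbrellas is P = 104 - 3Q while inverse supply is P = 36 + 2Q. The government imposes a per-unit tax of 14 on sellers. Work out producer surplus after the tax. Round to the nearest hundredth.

Pre-tax equilibrium: 104 - 3Q = 36 + 2Q gives Q* = 13.6, P* = 63.2.
A tax on sellers shifts supply up by 14: 104 - 3Q = 36 + 2Q + 14, so Q_t = 10.8. Buyers pay P_b = 71.6; sellers receive P_s = P_b - 14 = 57.6.
Producer surplus is the triangle above supply below P_s: (1/2)(10.8)(57.6 - 36) = 116.64.

116.64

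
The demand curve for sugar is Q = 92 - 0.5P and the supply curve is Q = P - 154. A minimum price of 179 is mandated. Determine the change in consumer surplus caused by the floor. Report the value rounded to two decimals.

-93.75

Rewriting demand in inverse form: P = 184 - 2Q.
Rewriting supply in inverse form: P = 154 + Q.
Free-market equilibrium: 184 - 2Q = 154 + Q gives Q* = 10, P* = 164.
At the floor price 179, quantity demanded is (184 - 179)/2 = 2.5; demand is the short side, so Q = 2.5 trades at P = 179.
CS goes from (1/2)(10)(20) = 100 to 6.25 (computed as (184 - 179)(2.5) - (1/2)(2)(2.5)^2), a change of -93.75.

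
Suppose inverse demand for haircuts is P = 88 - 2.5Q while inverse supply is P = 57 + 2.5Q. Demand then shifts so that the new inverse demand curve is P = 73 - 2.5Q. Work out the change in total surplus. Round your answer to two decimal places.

Initial equilibrium: Q_0 = 6.2, P_0 = 72.5; CS_0 = (1/2)(6.2)(15.5) = 48.05, PS_0 = (1/2)(6.2)(15.5) = 48.05.
New equilibrium: 73 - 2.5Q = 57 + 2.5Q gives Q_1 = 3.2, P_1 = 65; CS_1 = 12.8, PS_1 = 12.8.
Change in total surplus = (12.8 + 12.8) - (48.05 + 48.05) = -70.5.

-70.50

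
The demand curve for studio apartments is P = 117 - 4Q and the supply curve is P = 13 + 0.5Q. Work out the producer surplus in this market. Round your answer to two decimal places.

Equilibrium: 117 - 4Q = 13 + 0.5Q, so Q* = 23.1111 and P* = 24.5556.
The supply curve's price intercept is 13, so PS = (1/2)(Q*)(P* - 13) = (1/2)(23.1111)(11.5556) = 133.5309.

133.53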